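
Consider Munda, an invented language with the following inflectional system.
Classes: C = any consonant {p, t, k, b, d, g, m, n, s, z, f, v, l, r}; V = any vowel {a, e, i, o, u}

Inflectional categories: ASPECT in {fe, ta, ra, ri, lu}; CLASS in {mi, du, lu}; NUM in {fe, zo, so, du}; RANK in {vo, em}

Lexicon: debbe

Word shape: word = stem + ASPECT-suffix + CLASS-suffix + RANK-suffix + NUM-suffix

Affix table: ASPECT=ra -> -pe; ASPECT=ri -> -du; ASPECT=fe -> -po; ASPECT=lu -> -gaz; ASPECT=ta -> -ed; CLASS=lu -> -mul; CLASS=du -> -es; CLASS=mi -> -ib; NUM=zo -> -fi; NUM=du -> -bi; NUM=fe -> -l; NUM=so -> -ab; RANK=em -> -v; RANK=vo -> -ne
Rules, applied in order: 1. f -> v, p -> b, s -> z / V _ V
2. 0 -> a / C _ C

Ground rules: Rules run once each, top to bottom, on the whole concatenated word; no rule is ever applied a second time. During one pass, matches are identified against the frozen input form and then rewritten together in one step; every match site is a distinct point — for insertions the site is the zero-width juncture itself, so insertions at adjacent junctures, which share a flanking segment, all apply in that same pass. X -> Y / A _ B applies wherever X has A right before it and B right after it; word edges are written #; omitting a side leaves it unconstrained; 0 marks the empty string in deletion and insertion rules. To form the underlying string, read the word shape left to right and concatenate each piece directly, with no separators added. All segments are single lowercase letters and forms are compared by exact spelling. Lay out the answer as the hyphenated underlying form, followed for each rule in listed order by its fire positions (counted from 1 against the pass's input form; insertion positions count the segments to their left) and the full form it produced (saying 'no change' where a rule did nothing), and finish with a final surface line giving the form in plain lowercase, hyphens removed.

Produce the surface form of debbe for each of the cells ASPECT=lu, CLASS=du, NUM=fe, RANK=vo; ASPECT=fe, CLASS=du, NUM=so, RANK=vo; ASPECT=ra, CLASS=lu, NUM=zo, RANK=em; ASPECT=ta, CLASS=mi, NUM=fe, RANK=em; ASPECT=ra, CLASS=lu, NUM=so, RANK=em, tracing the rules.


cell ASPECT=lu, CLASS=du, NUM=fe, RANK=vo:
underlying: debbe-gaz-es-ne-l
1. f -> v, p -> b, s -> z / V _ V: no change
2. 0 -> a / C _ C: inserts after position(s) 3, 10: debabegazesanel
surface: debabegazesanel

cell ASPECT=fe, CLASS=du, NUM=so, RANK=vo:
underlying: debbe-po-es-ne-ab
1. f -> v, p -> b, s -> z / V _ V: fires at position(s) 6: debbeboesneab
2. 0 -> a / C _ C: inserts after position(s) 3, 9: debabeboesaneab
surface: debabeboesaneab

cell ASPECT=ra, CLASS=lu, NUM=zo, RANK=em:
underlying: debbe-pe-mul-v-fi
1. f -> v, p -> b, s -> z / V _ V: fires at position(s) 6: debbebemulvfi
2. 0 -> a / C _ C: inserts after position(s) 3, 10, 11: debabebemulavafi
surface: debabebemulavafi

cell ASPECT=ta, CLASS=mi, NUM=fe, RANK=em:
underlying: debbe-ed-ib-v-l
1. f -> v, p -> b, s -> z / V _ V: no change
2. 0 -> a / C _ C: inserts after position(s) 3, 9, 10: debabeedibaval
surface: debabeedibaval

cell ASPECT=ra, CLASS=lu, NUM=so, RANK=em:
underlying: debbe-pe-mul-v-ab
1. f -> v, p -> b, s -> z / V _ V: fires at position(s) 6: debbebemulvab
2. 0 -> a / C _ C: inserts after position(s) 3, 10: debabebemulavab
surface: debabebemulavab


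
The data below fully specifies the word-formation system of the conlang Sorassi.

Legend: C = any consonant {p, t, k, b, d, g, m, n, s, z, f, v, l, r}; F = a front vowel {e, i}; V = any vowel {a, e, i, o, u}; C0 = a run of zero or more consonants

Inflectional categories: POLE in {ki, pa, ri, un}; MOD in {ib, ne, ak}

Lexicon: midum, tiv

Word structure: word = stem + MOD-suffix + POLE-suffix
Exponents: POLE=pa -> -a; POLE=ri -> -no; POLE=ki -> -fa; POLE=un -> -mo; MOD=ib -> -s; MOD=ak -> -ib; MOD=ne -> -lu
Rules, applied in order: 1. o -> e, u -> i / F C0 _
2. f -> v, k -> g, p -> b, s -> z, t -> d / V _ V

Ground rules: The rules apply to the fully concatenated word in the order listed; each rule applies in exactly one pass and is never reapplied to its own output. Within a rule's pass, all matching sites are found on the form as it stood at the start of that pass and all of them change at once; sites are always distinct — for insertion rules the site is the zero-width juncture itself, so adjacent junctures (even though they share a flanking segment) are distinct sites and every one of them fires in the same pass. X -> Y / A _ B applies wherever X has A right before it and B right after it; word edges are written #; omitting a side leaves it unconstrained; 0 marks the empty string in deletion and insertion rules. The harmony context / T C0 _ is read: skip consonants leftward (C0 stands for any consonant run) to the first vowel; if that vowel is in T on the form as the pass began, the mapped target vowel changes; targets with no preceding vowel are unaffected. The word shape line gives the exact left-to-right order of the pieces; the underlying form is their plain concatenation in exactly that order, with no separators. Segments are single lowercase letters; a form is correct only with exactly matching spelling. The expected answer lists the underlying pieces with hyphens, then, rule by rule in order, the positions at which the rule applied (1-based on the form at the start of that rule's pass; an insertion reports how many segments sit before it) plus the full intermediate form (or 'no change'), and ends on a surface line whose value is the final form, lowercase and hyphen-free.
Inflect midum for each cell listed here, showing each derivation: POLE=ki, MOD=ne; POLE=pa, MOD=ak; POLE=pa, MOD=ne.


cell POLE=ki, MOD=ne:
underlying: midum-lu-fa
1. o -> e, u -> i / F C0 _: fires at position(s) 4: midimlufa
2. f -> v, k -> g, p -> b, s -> z, t -> d / V _ V: fires at position(s) 8: midimluva
surface: midimluva

cell POLE=pa, MOD=ak:
underlying: midum-ib-a
1. o -> e, u -> i / F C0 _: fires at position(s) 4: midimiba
2. f -> v, k -> g, p -> b, s -> z, t -> d / V _ V: no change
surface: midimiba

cell POLE=pa, MOD=ne:
underlying: midum-lu-a
1. o -> e, u -> i / F C0 _: fires at position(s) 4: midimlua
2. f -> v, k -> g, p -> b, s -> z, t -> d / V _ V: no change
surface: midimlua


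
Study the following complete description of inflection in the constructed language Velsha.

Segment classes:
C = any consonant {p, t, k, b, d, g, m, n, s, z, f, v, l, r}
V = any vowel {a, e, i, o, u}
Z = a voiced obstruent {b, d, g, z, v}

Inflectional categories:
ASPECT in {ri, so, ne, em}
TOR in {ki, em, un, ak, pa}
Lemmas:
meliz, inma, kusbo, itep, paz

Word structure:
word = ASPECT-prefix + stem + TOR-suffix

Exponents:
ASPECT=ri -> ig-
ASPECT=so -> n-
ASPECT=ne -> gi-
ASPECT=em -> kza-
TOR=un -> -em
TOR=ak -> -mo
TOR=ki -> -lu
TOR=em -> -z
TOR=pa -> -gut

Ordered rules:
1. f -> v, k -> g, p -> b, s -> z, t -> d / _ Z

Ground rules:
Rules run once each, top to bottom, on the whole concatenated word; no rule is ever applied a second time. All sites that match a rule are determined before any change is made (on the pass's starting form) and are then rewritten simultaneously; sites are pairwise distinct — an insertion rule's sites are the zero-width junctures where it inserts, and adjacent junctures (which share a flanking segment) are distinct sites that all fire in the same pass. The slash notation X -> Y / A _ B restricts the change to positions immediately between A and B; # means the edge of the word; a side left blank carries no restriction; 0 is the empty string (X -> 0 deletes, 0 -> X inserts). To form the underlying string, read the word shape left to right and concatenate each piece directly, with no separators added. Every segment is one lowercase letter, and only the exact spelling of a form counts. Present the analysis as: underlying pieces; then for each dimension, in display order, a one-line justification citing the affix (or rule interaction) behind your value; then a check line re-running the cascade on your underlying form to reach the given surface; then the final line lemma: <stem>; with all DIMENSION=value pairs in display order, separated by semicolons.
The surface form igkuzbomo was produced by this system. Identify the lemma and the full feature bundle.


underlying: ig-kusbo-mo
ASPECT=ri - signalled by the affix ig-
TOR=ak - signalled by the affix -mo
check: igkusbomo -> igkuzbomo
lemma: kusbo; ASPECT=ri; TOR=ak


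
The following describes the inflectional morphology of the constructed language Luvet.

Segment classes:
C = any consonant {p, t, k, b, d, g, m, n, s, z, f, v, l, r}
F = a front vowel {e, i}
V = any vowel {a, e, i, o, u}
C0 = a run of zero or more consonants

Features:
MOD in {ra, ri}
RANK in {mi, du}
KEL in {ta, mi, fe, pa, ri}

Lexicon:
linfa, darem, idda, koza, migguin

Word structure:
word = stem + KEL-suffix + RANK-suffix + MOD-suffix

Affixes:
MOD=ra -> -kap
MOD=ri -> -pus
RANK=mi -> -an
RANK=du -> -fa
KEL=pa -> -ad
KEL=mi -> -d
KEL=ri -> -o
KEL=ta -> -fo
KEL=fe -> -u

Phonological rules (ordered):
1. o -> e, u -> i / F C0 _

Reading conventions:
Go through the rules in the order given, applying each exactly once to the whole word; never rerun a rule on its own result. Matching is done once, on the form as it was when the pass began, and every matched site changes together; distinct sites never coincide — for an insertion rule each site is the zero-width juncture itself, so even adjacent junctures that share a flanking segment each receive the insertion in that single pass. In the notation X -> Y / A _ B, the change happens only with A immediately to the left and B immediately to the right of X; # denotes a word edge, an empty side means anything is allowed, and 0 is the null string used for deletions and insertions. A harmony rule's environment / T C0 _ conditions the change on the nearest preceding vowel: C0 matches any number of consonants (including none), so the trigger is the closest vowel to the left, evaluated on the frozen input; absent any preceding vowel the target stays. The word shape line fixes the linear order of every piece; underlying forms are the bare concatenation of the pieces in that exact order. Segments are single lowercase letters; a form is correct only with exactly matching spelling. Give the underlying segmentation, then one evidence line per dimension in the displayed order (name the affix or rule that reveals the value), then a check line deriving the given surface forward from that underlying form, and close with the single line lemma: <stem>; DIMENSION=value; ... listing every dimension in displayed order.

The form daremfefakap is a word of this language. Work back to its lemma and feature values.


underlying: darem-fo-fa-kap
MOD=ra - signalled by the affix -kap
RANK=du - signalled by the affix -fa
KEL=ta - signalled by the affix -fo
check: daremfofakap -> daremfefakap
lemma: darem; MOD=ra; RANK=du; KEL=ta


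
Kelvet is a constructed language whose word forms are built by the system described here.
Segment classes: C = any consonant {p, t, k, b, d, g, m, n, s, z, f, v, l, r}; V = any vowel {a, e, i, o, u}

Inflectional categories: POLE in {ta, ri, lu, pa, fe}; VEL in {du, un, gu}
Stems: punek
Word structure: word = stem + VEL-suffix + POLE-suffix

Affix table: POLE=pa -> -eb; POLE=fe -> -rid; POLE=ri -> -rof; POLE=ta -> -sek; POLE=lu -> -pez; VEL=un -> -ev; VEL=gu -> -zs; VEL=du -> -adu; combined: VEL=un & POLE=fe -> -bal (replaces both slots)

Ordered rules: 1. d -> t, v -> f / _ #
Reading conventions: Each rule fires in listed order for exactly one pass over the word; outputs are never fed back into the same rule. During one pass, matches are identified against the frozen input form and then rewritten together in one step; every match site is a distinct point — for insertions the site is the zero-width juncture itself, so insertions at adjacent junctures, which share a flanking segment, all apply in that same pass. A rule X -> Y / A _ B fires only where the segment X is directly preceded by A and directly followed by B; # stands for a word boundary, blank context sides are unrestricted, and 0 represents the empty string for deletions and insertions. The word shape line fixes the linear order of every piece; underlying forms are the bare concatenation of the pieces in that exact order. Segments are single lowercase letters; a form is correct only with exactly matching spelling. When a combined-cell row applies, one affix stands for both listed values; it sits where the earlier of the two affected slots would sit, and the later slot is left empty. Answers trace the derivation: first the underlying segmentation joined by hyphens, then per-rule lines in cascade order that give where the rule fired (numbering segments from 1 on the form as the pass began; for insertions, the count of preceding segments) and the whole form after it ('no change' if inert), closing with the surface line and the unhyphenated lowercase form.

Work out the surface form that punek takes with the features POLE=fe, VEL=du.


underlying: punek-adu-rid
1. d -> t, v -> f / _ #: fires at position(s) 11: punekadurit
surface: punekadurit


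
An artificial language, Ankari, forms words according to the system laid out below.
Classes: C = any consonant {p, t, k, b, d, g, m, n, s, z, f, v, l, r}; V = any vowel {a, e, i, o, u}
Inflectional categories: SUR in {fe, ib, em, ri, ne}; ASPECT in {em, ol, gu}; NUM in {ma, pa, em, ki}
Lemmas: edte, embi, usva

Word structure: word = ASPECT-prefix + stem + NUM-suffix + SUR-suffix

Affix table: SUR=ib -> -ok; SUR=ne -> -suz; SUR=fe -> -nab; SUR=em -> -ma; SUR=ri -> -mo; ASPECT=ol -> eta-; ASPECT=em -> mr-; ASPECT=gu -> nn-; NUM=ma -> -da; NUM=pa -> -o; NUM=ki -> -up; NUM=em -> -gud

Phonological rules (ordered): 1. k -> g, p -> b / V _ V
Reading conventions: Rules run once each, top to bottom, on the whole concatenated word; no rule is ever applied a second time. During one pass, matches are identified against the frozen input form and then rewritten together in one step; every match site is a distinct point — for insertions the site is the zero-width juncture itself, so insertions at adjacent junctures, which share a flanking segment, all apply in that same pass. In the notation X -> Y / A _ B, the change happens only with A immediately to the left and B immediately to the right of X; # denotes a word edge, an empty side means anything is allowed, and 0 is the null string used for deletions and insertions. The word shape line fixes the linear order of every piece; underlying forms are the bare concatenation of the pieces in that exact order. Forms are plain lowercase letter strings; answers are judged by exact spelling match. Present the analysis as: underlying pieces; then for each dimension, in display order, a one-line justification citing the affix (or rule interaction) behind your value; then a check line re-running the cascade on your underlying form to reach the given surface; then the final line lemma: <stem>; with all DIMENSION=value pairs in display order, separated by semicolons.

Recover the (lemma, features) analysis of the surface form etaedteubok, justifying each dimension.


underlying: eta-edte-up-ok
SUR=ib - signalled by the affix -ok
ASPECT=ol - signalled by the affix eta-
NUM=ki - signalled by the affix -up
check: etaedteupok -> etaedteubok
lemma: edte; SUR=ib; ASPECT=ol; NUM=ki


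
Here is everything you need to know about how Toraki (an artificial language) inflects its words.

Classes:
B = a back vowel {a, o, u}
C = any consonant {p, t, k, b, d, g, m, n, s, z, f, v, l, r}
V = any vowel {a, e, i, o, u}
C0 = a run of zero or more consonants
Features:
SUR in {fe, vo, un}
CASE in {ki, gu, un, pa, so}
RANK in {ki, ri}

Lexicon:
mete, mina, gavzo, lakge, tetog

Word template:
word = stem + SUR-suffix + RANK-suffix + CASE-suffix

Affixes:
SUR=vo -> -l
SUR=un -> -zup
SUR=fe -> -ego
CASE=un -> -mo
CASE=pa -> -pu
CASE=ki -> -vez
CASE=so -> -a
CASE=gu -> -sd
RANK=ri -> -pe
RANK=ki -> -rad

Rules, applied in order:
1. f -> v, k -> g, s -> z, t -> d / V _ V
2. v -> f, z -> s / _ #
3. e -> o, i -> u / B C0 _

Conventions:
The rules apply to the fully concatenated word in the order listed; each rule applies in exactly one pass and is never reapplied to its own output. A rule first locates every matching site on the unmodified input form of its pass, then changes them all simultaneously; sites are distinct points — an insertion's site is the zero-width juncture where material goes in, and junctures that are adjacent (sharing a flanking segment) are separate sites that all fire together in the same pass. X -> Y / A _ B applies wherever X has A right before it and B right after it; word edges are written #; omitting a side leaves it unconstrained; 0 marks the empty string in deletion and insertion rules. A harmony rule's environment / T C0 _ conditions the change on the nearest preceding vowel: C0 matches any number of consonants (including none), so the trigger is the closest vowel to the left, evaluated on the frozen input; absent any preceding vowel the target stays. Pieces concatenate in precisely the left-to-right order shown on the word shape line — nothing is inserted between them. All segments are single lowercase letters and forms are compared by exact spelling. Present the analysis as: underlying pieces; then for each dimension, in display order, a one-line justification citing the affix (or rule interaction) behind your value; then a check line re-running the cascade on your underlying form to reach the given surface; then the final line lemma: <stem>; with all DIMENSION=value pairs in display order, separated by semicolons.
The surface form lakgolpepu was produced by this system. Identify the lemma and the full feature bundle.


underlying: lakge-l-pe-pu
SUR=vo - signalled by the affix -l
CASE=pa - signalled by the affix -pu
RANK=ri - signalled by the affix -pe
check: lakgelpepu -> lakgelpepu -> lakgelpepu -> lakgolpepu
lemma: lakge; SUR=vo; CASE=pa; RANK=ri


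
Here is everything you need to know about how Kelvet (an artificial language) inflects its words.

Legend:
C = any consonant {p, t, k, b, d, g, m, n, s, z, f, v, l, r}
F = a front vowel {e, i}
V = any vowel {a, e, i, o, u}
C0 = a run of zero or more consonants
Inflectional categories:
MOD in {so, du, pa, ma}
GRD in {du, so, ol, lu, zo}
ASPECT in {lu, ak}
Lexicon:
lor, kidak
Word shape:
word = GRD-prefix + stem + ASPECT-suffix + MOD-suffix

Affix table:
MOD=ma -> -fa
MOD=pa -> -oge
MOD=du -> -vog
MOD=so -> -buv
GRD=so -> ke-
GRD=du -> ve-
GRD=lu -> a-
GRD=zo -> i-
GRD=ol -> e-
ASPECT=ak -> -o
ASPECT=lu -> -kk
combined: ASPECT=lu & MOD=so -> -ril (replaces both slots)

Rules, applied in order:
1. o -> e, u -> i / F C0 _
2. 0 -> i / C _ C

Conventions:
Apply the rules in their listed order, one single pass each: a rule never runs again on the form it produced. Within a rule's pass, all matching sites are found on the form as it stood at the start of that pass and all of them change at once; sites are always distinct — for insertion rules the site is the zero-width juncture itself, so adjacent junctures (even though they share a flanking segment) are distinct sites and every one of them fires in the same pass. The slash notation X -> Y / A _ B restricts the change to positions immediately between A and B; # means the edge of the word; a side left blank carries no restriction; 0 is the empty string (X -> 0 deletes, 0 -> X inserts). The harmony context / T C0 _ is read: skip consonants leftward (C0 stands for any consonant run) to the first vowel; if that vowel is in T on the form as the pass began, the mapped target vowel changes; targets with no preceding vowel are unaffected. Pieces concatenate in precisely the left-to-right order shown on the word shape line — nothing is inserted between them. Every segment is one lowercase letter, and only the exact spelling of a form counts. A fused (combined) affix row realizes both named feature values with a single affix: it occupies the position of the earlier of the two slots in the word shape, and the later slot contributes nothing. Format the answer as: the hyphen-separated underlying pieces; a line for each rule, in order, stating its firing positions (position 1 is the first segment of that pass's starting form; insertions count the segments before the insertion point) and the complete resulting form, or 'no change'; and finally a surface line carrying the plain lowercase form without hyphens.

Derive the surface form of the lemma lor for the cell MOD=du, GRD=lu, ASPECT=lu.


underlying: a-lor-kk-vog
1. o -> e, u -> i / F C0 _: no change
2. 0 -> i / C _ C: inserts after position(s) 4, 5, 6: alorikikivog
surface: alorikikivog


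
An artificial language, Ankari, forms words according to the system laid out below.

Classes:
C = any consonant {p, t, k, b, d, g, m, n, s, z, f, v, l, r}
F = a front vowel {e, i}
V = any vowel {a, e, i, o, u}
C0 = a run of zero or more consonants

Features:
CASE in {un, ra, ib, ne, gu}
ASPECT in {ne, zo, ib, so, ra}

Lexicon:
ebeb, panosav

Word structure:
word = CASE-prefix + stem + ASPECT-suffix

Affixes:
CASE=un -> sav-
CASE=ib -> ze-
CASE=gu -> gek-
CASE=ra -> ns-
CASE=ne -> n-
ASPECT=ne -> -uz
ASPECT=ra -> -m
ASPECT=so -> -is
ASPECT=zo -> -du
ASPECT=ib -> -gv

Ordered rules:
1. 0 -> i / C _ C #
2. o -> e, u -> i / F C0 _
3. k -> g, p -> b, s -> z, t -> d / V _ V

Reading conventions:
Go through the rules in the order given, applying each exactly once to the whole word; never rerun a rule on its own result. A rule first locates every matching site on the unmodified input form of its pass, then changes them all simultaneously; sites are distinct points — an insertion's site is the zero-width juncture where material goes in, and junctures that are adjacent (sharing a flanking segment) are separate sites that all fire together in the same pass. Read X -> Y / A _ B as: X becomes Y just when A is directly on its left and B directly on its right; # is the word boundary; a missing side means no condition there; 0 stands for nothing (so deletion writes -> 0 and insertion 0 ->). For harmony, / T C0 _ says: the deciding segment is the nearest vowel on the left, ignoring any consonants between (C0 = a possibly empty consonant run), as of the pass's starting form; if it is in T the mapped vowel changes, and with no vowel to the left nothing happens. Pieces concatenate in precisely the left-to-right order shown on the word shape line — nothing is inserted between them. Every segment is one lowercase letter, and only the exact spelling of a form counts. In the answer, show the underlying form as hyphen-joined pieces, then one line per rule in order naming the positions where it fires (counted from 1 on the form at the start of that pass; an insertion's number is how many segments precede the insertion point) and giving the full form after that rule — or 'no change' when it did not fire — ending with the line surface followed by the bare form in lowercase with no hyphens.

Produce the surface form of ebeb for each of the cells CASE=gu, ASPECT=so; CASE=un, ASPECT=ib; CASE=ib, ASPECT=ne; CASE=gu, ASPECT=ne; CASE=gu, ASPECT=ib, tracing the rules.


cell CASE=gu, ASPECT=so:
underlying: gek-ebeb-is
1. 0 -> i / C _ C #: no change
2. o -> e, u -> i / F C0 _: no change
3. k -> g, p -> b, s -> z, t -> d / V _ V: fires at position(s) 3: gegebebis
surface: gegebebis

cell CASE=un, ASPECT=ib:
underlying: sav-ebeb-gv
1. 0 -> i / C _ C #: inserts after position(s) 8: savebebgiv
2. o -> e, u -> i / F C0 _: no change
3. k -> g, p -> b, s -> z, t -> d / V _ V: no change
surface: savebebgiv

cell CASE=ib, ASPECT=ne:
underlying: ze-ebeb-uz
1. 0 -> i / C _ C #: no change
2. o -> e, u -> i / F C0 _: fires at position(s) 7: zeebebiz
3. k -> g, p -> b, s -> z, t -> d / V _ V: no change
surface: zeebebiz

cell CASE=gu, ASPECT=ne:
underlying: gek-ebeb-uz
1. 0 -> i / C _ C #: no change
2. o -> e, u -> i / F C0 _: fires at position(s) 8: gekebebiz
3. k -> g, p -> b, s -> z, t -> d / V _ V: fires at position(s) 3: gegebebiz
surface: gegebebiz

cell CASE=gu, ASPECT=ib:
underlying: gek-ebeb-gv
1. 0 -> i / C _ C #: inserts after position(s) 8: gekebebgiv
2. o -> e, u -> i / F C0 _: no change
3. k -> g, p -> b, s -> z, t -> d / V _ V: fires at position(s) 3: gegebebgiv
surface: gegebebgiv


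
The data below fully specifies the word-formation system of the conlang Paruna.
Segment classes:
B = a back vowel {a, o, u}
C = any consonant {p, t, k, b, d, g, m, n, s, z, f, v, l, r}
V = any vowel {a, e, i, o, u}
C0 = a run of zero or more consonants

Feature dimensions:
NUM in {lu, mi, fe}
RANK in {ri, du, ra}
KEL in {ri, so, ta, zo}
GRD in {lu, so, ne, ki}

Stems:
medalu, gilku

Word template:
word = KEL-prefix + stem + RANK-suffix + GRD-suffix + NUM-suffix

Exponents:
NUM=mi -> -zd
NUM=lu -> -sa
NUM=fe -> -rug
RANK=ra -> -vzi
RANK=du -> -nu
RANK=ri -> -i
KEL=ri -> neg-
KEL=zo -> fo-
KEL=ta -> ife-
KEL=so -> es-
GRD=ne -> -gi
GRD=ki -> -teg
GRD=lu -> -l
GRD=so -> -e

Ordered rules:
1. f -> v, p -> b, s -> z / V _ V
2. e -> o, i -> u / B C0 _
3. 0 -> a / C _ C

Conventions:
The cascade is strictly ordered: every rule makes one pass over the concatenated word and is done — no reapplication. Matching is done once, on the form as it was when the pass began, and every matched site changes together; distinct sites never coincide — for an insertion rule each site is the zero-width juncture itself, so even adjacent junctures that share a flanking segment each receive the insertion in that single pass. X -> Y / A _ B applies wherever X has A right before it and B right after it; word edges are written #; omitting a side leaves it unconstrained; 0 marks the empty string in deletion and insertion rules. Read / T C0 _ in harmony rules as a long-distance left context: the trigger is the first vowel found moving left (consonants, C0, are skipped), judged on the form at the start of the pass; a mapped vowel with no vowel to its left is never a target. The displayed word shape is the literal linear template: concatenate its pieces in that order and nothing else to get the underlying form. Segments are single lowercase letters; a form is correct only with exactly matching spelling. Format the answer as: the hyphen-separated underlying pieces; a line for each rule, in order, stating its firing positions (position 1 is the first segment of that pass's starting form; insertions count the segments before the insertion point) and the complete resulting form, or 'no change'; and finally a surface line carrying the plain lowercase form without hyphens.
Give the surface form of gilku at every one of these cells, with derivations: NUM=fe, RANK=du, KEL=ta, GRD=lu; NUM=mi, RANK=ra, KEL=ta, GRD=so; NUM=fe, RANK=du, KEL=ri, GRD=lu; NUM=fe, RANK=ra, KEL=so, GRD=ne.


cell NUM=fe, RANK=du, KEL=ta, GRD=lu:
underlying: ife-gilku-nu-l-rug
1. f -> v, p -> b, s -> z / V _ V: fires at position(s) 2: ivegilkunulrug
2. e -> o, i -> u / B C0 _: no change
3. 0 -> a / C _ C: inserts after position(s) 6, 11: ivegilakunularug
surface: ivegilakunularug

cell NUM=mi, RANK=ra, KEL=ta, GRD=so:
underlying: ife-gilku-vzi-e-zd
1. f -> v, p -> b, s -> z / V _ V: fires at position(s) 2: ivegilkuvziezd
2. e -> o, i -> u / B C0 _: fires at position(s) 11: ivegilkuvzuezd
3. 0 -> a / C _ C: inserts after position(s) 6, 9, 13: ivegilakuvazuezad
surface: ivegilakuvazuezad

cell NUM=fe, RANK=du, KEL=ri, GRD=lu:
underlying: neg-gilku-nu-l-rug
1. f -> v, p -> b, s -> z / V _ V: no change
2. e -> o, i -> u / B C0 _: no change
3. 0 -> a / C _ C: inserts after position(s) 3, 6, 11: negagilakunularug
surface: negagilakunularug

cell NUM=fe, RANK=ra, KEL=so, GRD=ne:
underlying: es-gilku-vzi-gi-rug
1. f -> v, p -> b, s -> z / V _ V: no change
2. e -> o, i -> u / B C0 _: fires at position(s) 10: esgilkuvzugirug
3. 0 -> a / C _ C: inserts after position(s) 2, 5, 8: esagilakuvazugirug
surface: esagilakuvazugirug


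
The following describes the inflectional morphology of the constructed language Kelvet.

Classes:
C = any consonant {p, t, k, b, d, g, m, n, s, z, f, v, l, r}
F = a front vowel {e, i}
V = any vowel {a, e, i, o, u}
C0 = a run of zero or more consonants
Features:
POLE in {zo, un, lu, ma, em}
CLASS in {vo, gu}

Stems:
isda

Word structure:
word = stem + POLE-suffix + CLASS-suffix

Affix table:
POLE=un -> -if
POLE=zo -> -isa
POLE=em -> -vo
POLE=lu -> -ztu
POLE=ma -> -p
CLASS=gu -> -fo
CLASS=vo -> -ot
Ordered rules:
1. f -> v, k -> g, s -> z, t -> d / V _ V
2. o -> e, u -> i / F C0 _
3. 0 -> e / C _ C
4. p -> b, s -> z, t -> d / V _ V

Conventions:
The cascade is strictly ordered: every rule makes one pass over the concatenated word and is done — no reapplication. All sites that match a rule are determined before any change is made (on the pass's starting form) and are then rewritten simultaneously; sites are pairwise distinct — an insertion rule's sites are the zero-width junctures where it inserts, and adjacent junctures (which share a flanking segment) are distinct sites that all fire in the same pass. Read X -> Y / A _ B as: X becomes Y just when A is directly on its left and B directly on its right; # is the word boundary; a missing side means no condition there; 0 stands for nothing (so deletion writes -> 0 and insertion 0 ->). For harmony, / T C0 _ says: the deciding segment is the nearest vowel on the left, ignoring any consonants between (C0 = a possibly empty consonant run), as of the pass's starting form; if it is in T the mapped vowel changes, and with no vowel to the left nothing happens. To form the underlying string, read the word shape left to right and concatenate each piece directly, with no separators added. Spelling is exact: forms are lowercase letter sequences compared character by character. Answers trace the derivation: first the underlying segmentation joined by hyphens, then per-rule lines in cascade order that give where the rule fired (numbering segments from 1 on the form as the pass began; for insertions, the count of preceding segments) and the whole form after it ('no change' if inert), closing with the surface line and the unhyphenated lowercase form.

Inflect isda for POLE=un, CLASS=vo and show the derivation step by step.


underlying: isda-if-ot
1. f -> v, k -> g, s -> z, t -> d / V _ V: fires at position(s) 6: isdaivot
2. o -> e, u -> i / F C0 _: fires at position(s) 7: isdaivet
3. 0 -> e / C _ C: inserts after position(s) 2: isedaivet
4. p -> b, s -> z, t -> d / V _ V: fires at position(s) 2: izedaivet
surface: izedaivet


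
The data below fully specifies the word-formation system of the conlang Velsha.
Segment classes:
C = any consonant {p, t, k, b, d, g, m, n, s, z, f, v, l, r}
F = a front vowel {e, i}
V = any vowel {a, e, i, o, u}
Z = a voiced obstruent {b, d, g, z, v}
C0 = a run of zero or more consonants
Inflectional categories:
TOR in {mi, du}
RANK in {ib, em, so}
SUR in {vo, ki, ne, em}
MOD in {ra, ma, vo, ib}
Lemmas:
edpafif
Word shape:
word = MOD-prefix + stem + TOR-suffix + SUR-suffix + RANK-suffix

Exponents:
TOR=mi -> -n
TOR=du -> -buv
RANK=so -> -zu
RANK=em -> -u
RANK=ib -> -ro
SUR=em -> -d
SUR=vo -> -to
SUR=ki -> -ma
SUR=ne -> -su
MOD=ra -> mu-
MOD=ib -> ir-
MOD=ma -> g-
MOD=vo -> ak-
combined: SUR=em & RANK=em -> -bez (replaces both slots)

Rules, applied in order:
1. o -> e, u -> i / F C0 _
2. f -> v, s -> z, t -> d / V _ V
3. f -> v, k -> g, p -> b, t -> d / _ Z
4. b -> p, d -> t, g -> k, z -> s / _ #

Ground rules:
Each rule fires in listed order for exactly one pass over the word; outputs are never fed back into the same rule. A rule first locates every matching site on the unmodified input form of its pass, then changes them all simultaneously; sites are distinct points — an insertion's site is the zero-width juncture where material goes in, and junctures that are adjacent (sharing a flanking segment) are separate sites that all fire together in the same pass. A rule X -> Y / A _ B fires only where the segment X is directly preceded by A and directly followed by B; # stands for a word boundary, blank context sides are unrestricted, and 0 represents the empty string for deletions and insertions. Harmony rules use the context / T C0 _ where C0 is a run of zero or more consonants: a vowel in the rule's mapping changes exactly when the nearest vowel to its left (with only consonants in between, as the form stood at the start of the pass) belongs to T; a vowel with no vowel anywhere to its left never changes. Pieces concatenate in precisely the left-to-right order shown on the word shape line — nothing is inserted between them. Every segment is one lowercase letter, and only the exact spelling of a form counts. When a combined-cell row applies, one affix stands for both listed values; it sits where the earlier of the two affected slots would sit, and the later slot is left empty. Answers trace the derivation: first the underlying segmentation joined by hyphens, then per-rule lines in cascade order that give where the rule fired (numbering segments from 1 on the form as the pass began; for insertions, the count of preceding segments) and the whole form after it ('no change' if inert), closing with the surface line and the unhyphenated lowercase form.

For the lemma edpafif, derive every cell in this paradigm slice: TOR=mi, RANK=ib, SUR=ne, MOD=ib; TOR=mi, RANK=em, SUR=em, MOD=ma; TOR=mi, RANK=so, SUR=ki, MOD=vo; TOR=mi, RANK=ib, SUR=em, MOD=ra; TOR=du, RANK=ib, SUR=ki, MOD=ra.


cell TOR=mi, RANK=ib, SUR=ne, MOD=ib:
underlying: ir-edpafif-n-su-ro
1. o -> e, u -> i / F C0 _: fires at position(s) 12: iredpafifnsiro
2. f -> v, s -> z, t -> d / V _ V: fires at position(s) 7: iredpavifnsiro
3. f -> v, k -> g, p -> b, t -> d / _ Z: no change
4. b -> p, d -> t, g -> k, z -> s / _ #: no change
surface: iredpavifnsiro

cell TOR=mi, RANK=em, SUR=em, MOD=ma:
underlying: g-edpafif-n-bez
1. o -> e, u -> i / F C0 _: no change
2. f -> v, s -> z, t -> d / V _ V: fires at position(s) 6: gedpavifnbez
3. f -> v, k -> g, p -> b, t -> d / _ Z: no change
4. b -> p, d -> t, g -> k, z -> s / _ #: fires at position(s) 12: gedpavifnbes
surface: gedpavifnbes

cell TOR=mi, RANK=so, SUR=ki, MOD=vo:
underlying: ak-edpafif-n-ma-zu
1. o -> e, u -> i / F C0 _: no change
2. f -> v, s -> z, t -> d / V _ V: fires at position(s) 7: akedpavifnmazu
3. f -> v, k -> g, p -> b, t -> d / _ Z: no change
4. b -> p, d -> t, g -> k, z -> s / _ #: no change
surface: akedpavifnmazu

cell TOR=mi, RANK=ib, SUR=em, MOD=ra:
underlying: mu-edpafif-n-d-ro
1. o -> e, u -> i / F C0 _: fires at position(s) 13: muedpafifndre
2. f -> v, s -> z, t -> d / V _ V: fires at position(s) 7: muedpavifndre
3. f -> v, k -> g, p -> b, t -> d / _ Z: no change
4. b -> p, d -> t, g -> k, z -> s / _ #: no change
surface: muedpavifndre

cell TOR=du, RANK=ib, SUR=ki, MOD=ra:
underlying: mu-edpafif-buv-ma-ro
1. o -> e, u -> i / F C0 _: fires at position(s) 11: muedpafifbivmaro
2. f -> v, s -> z, t -> d / V _ V: fires at position(s) 7: muedpavifbivmaro
3. f -> v, k -> g, p -> b, t -> d / _ Z: fires at position(s) 9: muedpavivbivmaro
4. b -> p, d -> t, g -> k, z -> s / _ #: no change
surface: muedpavivbivmaro


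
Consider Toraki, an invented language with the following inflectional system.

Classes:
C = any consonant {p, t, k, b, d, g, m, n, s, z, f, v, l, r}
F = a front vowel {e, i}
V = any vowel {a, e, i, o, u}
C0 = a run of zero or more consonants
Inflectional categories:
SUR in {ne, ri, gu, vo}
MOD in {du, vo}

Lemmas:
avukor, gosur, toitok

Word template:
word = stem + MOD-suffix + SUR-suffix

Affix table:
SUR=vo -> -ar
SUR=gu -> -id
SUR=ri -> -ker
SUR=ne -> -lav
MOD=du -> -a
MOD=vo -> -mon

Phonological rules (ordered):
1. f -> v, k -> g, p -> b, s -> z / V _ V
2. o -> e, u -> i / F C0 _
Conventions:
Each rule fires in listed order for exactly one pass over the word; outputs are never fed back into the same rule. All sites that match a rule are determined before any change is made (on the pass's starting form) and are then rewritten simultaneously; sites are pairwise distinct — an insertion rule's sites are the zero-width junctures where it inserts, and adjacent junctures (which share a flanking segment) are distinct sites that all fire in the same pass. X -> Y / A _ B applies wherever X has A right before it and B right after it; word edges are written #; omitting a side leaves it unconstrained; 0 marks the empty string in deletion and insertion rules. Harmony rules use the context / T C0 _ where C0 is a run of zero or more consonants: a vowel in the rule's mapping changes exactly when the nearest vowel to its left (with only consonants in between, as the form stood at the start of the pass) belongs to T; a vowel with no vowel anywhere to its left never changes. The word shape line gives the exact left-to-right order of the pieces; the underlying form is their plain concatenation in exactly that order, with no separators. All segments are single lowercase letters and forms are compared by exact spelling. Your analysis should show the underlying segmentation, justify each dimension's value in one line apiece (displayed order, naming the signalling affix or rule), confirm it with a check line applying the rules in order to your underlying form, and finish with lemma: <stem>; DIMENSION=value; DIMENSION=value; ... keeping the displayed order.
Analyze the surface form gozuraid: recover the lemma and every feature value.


underlying: gosur-a-id
SUR=gu - signalled by the affix -id
MOD=du - signalled by the affix -a
check: gosuraid -> gozuraid -> gozuraid
lemma: gosur; SUR=gu; MOD=du


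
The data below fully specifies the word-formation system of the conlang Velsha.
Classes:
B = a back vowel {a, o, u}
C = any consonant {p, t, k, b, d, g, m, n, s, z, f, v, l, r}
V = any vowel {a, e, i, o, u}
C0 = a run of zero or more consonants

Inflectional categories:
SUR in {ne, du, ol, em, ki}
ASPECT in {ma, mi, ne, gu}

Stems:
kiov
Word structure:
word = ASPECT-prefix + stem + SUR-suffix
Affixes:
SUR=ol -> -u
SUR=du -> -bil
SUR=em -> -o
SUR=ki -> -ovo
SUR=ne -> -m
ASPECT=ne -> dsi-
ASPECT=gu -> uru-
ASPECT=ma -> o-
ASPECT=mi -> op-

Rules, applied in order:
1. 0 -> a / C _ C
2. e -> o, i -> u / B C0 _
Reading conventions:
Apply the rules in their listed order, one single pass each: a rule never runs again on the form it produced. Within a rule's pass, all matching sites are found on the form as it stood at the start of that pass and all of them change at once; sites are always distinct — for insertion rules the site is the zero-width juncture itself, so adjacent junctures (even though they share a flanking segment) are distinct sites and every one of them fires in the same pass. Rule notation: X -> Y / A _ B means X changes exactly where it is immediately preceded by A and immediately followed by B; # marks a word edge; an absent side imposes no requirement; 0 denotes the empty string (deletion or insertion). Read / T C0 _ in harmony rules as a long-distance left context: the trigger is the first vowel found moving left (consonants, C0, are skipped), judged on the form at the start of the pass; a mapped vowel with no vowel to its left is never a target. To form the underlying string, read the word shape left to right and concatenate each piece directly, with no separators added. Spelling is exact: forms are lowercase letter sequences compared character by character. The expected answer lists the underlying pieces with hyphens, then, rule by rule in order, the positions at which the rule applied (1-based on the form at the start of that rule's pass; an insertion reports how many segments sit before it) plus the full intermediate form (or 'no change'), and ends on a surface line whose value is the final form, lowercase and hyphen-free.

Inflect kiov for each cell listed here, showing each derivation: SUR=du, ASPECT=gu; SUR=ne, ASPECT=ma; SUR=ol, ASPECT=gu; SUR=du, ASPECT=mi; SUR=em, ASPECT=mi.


cell SUR=du, ASPECT=gu:
underlying: uru-kiov-bil
1. 0 -> a / C _ C: inserts after position(s) 7: urukiovabil
2. e -> o, i -> u / B C0 _: fires at position(s) 5, 10: urukuovabul
surface: urukuovabul

cell SUR=ne, ASPECT=ma:
underlying: o-kiov-m
1. 0 -> a / C _ C: inserts after position(s) 5: okiovam
2. e -> o, i -> u / B C0 _: fires at position(s) 3: okuovam
surface: okuovam

cell SUR=ol, ASPECT=gu:
underlying: uru-kiov-u
1. 0 -> a / C _ C: no change
2. e -> o, i -> u / B C0 _: fires at position(s) 5: urukuovu
surface: urukuovu

cell SUR=du, ASPECT=mi:
underlying: op-kiov-bil
1. 0 -> a / C _ C: inserts after position(s) 2, 6: opakiovabil
2. e -> o, i -> u / B C0 _: fires at position(s) 5, 10: opakuovabul
surface: opakuovabul

cell SUR=em, ASPECT=mi:
underlying: op-kiov-o
1. 0 -> a / C _ C: inserts after position(s) 2: opakiovo
2. e -> o, i -> u / B C0 _: fires at position(s) 5: opakuovo
surface: opakuovo
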